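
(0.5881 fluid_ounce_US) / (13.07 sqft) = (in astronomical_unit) 9.575e-17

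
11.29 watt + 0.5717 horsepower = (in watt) 437.6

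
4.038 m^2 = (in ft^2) 43.46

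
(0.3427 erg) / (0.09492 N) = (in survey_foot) 1.185e-06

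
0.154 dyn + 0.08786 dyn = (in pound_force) 5.437e-07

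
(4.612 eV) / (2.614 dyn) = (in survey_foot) 9.274e-14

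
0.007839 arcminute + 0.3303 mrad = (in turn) 5.293e-05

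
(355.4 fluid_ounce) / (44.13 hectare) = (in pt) 6.751e-05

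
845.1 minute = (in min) 845.1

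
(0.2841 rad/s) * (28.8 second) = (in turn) 1.302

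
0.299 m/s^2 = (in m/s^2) 0.299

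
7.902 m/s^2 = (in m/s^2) 7.902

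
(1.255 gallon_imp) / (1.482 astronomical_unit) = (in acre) 6.359e-18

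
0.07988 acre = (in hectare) 0.03233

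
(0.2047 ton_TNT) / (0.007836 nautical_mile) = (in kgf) 6.018e+06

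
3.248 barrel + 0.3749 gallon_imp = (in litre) 518.1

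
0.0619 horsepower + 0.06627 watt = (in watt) 46.23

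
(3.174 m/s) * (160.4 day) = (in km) 4.399e+04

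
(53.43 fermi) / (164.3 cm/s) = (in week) 5.377e-20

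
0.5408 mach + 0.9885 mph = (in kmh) 664.5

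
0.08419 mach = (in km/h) 103.2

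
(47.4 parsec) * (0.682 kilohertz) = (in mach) 2.93e+18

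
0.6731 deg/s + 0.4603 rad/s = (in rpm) 4.508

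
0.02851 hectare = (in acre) 0.07045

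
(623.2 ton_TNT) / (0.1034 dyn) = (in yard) 2.758e+18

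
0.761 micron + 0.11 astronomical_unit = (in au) 0.11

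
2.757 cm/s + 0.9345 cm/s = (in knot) 0.07176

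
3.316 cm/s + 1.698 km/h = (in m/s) 0.5048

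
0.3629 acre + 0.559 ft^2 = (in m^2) 1469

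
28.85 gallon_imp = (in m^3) 0.1312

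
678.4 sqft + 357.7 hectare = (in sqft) 3.85e+07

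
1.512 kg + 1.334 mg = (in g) 1512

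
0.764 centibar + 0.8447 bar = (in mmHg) 639.3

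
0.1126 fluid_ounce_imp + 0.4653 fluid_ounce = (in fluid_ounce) 0.5735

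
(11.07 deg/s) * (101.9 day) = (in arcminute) 5.848e+09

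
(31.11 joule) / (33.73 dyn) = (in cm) 9.223e+06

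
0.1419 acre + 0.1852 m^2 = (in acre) 0.1419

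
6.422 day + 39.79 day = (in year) 0.1266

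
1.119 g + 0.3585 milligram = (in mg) 1119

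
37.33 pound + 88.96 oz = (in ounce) 686.2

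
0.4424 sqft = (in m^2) 0.0411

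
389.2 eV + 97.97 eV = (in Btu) 7.398e-20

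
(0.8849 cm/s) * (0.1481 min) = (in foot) 0.258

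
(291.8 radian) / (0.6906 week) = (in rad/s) 0.0006986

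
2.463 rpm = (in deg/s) 14.78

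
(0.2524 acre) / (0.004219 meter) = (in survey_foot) 7.943e+05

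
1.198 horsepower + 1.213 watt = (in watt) 894.6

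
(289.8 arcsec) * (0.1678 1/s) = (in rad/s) 0.0002358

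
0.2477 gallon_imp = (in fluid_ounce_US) 38.08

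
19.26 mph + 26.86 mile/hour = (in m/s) 20.62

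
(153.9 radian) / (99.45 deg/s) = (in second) 88.67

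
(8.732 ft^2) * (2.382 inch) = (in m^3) 0.04908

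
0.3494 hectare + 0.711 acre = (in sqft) 6.858e+04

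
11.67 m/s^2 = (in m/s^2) 11.67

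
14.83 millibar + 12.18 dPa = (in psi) 0.2153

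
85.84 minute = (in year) 0.0001633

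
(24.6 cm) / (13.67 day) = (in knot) 4.049e-07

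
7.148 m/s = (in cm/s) 714.8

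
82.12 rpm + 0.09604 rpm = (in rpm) 82.22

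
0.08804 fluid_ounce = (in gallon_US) 0.0006878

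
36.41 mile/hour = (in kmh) 58.6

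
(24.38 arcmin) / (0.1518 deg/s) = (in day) 3.098e-05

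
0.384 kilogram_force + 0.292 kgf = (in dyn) 6.629e+05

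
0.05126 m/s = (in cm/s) 5.126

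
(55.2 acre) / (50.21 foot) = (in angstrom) 1.46e+14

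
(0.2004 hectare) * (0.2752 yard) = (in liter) 5.043e+05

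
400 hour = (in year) 0.04566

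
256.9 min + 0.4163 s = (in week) 0.02549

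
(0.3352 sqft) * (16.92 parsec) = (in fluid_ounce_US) 5.498e+20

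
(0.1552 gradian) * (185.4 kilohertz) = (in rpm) 4316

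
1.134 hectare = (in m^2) 1.134e+04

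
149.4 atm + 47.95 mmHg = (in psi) 2197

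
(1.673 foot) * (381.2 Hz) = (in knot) 377.9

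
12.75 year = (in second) 4.021e+08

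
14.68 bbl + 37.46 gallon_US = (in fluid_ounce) 8.371e+04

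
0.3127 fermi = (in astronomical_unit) 2.09e-27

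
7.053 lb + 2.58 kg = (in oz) 203.9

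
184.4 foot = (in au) 3.757e-10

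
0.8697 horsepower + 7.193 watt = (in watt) 655.7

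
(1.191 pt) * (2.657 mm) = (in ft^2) 1.202e-05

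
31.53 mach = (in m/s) 1.074e+04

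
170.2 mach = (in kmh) 2.086e+05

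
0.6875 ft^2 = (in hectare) 6.387e-06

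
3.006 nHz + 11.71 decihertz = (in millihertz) 1171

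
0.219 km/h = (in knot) 0.1183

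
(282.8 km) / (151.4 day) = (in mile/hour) 0.04836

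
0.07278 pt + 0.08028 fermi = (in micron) 25.68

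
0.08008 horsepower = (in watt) 59.72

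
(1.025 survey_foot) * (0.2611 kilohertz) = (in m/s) 81.57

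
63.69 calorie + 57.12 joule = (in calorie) 77.34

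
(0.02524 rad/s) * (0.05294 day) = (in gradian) 7350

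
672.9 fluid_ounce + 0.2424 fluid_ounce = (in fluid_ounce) 673.1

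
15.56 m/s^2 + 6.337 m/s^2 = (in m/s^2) 21.9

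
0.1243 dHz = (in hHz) 0.0001243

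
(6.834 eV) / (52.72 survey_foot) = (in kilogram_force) 6.948e-21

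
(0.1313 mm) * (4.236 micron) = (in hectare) 5.562e-14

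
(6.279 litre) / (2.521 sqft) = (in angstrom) 2.681e+08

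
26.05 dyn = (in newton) 0.0002605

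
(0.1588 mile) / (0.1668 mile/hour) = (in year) 0.0001087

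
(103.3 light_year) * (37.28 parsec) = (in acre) 2.778e+32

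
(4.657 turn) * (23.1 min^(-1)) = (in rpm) 107.6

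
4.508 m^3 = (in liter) 4508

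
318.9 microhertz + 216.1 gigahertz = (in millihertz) 2.161e+14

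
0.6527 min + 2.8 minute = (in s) 207.2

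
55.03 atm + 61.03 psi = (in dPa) 5.997e+07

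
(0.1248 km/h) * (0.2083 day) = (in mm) 6.239e+05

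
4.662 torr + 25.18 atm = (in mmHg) 1.914e+04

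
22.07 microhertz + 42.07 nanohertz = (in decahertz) 2.211e-06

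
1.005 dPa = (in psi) 1.458e-05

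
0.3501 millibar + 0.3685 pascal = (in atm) 0.0003492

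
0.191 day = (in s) 1.65e+04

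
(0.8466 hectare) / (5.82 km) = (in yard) 1.591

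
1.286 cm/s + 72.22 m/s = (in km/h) 260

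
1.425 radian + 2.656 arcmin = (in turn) 0.2269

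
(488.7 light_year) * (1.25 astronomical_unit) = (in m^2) 8.646e+29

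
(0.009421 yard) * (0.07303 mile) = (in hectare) 0.0001012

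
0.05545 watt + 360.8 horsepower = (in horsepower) 360.8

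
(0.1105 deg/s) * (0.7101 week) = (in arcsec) 1.708e+08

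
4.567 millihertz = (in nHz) 4.567e+06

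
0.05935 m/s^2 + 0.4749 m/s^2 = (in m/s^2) 0.5343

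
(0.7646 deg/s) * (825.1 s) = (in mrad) 1.101e+04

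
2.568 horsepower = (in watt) 1915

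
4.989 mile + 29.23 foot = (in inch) 3.165e+05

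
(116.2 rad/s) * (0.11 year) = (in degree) 2.31e+10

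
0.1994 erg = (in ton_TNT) 4.766e-18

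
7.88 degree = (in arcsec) 2.837e+04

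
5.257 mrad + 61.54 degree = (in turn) 0.1718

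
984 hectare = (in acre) 2432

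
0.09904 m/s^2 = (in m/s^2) 0.09904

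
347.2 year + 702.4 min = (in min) 1.825e+08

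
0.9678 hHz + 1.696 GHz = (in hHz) 1.696e+07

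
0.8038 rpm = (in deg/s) 4.823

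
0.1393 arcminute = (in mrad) 0.04052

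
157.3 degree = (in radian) 2.745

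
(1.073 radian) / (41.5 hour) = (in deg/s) 0.0004115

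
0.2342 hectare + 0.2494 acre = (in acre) 0.8281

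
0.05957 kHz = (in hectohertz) 0.5957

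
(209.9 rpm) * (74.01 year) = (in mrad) 5.13e+13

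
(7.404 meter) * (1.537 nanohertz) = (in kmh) 4.097e-08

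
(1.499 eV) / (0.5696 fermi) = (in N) 0.0004216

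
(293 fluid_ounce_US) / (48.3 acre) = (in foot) 1.454e-07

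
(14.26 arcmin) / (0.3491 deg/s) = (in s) 0.6808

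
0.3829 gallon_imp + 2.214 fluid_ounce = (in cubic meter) 0.001806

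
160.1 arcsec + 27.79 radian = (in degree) 1592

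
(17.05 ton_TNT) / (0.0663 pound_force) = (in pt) 6.857e+14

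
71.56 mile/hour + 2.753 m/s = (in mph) 77.72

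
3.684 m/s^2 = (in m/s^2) 3.684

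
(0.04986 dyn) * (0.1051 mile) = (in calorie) 2.016e-05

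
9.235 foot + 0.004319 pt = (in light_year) 2.975e-16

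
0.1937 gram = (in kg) 0.0001937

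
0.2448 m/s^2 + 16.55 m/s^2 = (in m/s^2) 16.79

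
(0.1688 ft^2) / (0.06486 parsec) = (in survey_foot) 2.571e-17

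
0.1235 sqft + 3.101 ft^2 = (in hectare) 2.996e-05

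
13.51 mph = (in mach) 0.01774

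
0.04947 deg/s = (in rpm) 0.008245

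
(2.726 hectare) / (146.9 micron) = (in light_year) 1.961e-08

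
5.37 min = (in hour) 0.0895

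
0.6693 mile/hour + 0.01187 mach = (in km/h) 15.63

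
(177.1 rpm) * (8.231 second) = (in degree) 8746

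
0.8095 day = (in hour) 19.43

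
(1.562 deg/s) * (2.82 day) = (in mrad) 6.642e+06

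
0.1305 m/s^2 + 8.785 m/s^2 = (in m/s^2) 8.915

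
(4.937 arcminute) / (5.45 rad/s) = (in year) 8.356e-12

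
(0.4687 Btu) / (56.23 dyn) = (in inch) 3.462e+07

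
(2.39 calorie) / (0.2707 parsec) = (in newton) 1.197e-15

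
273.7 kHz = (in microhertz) 2.737e+11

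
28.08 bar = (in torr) 2.106e+04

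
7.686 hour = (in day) 0.3202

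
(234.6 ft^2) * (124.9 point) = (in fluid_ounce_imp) 3.38e+04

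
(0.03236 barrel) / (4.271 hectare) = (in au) 8.052e-19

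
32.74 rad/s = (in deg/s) 1876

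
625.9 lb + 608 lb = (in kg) 559.7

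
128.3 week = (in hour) 2.155e+04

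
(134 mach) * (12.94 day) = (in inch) 2.008e+12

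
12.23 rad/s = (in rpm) 116.8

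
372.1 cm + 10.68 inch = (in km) 0.003992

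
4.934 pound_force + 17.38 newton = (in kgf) 4.01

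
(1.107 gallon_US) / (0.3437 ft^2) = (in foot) 0.4306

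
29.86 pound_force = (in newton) 132.8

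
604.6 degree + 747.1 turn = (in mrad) 4.705e+06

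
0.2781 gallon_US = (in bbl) 0.006621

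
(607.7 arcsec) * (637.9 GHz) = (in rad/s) 1.879e+09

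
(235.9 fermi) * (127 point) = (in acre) 2.612e-18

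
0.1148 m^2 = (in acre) 2.837e-05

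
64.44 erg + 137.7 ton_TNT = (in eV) 3.596e+30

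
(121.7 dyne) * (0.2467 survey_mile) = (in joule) 0.4832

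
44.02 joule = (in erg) 4.402e+08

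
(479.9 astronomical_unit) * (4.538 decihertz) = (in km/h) 1.173e+14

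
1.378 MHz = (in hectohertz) 1.378e+04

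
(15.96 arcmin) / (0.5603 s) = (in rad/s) 0.008286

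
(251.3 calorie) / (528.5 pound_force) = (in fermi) 4.473e+14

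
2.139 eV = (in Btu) 3.248e-22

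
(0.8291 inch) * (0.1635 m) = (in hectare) 3.443e-07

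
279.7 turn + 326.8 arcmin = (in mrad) 1.758e+06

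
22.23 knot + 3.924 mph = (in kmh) 47.49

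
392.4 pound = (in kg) 178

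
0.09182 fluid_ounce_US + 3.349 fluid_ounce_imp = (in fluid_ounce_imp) 3.445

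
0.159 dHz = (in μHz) 1.59e+04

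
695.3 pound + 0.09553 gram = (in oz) 1.112e+04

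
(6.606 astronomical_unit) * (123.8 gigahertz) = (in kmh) 4.404e+23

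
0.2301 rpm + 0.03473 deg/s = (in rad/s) 0.0247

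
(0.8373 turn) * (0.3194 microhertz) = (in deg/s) 9.628e-05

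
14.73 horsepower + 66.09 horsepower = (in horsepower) 80.82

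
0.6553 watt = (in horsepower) 0.0008788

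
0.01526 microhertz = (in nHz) 15.26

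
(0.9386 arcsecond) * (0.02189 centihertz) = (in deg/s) 5.707e-08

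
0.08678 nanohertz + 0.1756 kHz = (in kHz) 0.1756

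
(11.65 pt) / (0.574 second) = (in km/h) 0.02578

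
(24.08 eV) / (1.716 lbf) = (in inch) 1.99e-17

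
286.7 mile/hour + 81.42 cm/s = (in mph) 288.5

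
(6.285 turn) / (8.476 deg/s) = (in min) 4.449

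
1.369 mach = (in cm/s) 4.661e+04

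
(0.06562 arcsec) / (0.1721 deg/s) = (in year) 3.359e-12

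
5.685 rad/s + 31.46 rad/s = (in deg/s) 2128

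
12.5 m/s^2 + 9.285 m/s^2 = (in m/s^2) 21.79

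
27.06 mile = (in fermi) 4.355e+19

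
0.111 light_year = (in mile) 6.525e+11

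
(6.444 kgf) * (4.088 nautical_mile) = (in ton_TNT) 0.0001144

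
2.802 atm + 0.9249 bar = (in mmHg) 2823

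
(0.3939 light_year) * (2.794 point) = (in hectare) 3.673e+08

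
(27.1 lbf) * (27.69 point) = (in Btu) 0.001116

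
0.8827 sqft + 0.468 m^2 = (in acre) 0.0001359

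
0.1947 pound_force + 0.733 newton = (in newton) 1.599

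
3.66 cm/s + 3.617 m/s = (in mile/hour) 8.173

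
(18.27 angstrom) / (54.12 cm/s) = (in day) 3.907e-14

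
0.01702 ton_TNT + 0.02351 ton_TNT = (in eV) 1.058e+27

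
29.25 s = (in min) 0.4875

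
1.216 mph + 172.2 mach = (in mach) 172.2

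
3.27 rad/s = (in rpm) 31.23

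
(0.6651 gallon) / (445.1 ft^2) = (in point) 0.1726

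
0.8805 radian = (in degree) 50.45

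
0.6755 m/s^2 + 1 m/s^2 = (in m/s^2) 1.675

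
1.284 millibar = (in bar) 0.001284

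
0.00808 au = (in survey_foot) 3.966e+09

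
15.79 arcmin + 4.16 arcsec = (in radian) 0.004613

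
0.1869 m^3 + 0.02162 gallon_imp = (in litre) 187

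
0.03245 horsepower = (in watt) 24.2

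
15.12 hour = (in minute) 907.2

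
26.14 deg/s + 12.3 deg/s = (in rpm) 6.407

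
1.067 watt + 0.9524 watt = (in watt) 2.019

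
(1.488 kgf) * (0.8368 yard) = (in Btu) 0.01058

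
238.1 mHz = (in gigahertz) 2.381e-10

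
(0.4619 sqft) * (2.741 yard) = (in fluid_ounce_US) 3637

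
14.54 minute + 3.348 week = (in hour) 562.7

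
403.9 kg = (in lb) 890.4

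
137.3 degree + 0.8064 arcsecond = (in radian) 2.396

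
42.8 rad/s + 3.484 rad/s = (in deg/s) 2652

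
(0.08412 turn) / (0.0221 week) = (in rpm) 0.0003776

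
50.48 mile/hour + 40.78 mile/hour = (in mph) 91.26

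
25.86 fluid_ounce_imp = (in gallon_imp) 0.1616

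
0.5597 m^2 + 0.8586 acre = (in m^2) 3475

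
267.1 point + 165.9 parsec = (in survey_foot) 1.68e+19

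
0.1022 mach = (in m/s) 34.8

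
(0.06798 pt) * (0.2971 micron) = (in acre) 1.761e-15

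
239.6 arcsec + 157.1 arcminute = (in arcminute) 161.1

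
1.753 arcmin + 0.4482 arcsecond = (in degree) 0.02934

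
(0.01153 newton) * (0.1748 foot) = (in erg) 6143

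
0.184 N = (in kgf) 0.01876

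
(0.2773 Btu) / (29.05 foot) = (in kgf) 3.369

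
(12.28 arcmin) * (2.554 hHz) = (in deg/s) 52.27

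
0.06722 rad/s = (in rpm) 0.6419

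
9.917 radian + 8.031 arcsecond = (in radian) 9.917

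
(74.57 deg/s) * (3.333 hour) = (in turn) 2485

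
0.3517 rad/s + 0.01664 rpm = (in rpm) 3.375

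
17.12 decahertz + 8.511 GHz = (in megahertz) 8511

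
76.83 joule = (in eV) 4.795e+20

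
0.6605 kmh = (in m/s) 0.1835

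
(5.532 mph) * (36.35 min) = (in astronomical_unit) 3.605e-08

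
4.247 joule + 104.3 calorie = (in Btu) 0.4176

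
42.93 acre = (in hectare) 17.37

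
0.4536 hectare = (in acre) 1.121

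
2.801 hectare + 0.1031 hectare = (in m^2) 2.904e+04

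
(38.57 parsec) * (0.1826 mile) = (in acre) 8.642e+16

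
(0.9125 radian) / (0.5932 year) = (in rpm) 4.658e-07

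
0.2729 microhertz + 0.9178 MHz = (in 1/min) 5.507e+07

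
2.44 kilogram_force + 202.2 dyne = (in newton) 23.93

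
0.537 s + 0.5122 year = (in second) 1.615e+07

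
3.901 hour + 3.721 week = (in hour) 629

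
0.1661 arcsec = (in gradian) 5.127e-05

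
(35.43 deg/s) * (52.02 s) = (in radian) 32.17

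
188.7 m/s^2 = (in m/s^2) 188.7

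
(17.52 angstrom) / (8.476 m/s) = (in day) 2.392e-15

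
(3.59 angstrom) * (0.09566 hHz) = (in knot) 6.676e-09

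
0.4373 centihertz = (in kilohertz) 4.373e-06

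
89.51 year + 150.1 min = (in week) 4667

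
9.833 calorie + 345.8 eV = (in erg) 4.114e+08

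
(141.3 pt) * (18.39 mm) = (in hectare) 9.167e-08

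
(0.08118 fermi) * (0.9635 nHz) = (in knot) 1.52e-25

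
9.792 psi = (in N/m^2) 6.751e+04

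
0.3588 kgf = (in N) 3.519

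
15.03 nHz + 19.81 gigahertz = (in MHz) 1.981e+04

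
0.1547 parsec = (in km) 4.774e+12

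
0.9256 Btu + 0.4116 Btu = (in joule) 1411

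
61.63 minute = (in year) 0.0001173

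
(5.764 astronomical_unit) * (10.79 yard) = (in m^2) 8.508e+12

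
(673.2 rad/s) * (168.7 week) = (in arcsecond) 1.417e+16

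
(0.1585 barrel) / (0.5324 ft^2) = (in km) 0.0005095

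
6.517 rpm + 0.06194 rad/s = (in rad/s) 0.7444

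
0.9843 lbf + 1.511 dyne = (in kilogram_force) 0.4465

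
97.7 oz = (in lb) 6.106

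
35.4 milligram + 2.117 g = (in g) 2.152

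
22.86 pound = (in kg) 10.37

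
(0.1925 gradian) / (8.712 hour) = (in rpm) 9.207e-07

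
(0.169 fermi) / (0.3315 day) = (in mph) 1.32e-20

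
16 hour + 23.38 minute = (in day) 0.6829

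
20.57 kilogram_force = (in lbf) 45.35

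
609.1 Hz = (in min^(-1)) 3.655e+04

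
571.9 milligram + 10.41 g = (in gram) 10.98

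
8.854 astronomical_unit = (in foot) 4.346e+12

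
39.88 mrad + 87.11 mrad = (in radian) 0.127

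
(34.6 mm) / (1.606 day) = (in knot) 4.847e-07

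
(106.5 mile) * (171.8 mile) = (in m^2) 4.739e+10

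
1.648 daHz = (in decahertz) 1.648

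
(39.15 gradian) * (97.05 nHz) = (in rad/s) 5.968e-08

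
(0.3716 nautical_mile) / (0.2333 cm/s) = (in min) 4916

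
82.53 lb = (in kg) 37.43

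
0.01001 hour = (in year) 1.143e-06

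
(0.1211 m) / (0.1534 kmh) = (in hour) 0.0007894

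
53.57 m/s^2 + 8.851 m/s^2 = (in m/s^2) 62.42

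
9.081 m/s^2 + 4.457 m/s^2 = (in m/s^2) 13.54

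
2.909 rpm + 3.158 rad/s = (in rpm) 33.07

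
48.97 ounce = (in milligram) 1.388e+06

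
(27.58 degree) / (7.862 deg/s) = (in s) 3.508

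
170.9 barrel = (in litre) 2.717e+04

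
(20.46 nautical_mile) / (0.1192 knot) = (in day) 7.152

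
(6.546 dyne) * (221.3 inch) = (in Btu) 3.488e-07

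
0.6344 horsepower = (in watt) 473.1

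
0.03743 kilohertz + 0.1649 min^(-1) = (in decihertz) 374.3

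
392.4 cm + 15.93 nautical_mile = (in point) 8.364e+07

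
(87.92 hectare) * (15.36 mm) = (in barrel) 8.494e+04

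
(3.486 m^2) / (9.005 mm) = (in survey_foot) 1270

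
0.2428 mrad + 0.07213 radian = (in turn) 0.01152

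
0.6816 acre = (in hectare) 0.2758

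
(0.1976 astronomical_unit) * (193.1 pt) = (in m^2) 2.014e+09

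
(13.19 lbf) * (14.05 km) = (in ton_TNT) 0.000197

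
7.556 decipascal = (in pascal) 0.7556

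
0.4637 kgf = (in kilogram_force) 0.4637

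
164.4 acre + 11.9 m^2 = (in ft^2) 7.161e+06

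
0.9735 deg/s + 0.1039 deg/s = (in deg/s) 1.077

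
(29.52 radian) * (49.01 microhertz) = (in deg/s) 0.08289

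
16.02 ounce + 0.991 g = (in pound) 1.003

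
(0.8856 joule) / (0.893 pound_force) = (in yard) 0.2438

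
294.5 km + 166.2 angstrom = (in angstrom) 2.945e+15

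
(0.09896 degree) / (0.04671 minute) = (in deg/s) 0.03531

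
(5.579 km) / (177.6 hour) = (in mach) 2.563e-05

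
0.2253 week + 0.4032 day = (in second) 1.711e+05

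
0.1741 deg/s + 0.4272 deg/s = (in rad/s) 0.01049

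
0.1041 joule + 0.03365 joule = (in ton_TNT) 3.292e-11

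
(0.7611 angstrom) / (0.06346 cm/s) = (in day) 1.388e-12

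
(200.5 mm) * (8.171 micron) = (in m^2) 1.638e-06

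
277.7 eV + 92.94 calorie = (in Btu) 0.3686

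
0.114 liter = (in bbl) 0.000717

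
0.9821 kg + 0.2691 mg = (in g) 982.1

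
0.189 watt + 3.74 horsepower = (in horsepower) 3.74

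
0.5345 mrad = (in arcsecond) 110.2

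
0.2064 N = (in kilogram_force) 0.02105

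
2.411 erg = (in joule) 2.411e-07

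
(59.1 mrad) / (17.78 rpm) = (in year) 1.007e-09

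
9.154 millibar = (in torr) 6.866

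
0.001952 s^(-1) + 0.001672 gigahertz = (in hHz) 1.672e+04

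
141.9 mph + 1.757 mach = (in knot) 1286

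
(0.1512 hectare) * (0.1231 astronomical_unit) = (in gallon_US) 7.356e+15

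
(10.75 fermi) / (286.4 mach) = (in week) 1.823e-25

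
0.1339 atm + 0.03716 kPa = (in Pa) 1.36e+04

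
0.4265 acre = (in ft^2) 1.858e+04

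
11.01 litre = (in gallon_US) 2.909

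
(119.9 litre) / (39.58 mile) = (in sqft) 2.026e-05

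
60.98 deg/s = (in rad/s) 1.064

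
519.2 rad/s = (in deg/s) 2.975e+04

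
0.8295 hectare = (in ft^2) 8.929e+04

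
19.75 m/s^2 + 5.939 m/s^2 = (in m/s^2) 25.69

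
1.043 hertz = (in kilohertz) 0.001043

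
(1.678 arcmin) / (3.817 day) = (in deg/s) 8.48e-08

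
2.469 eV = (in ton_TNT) 9.455e-29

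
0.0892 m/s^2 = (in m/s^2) 0.0892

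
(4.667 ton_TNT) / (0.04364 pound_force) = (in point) 2.851e+14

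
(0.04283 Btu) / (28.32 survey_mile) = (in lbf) 0.0002229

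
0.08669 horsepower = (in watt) 64.64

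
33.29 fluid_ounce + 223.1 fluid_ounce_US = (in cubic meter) 0.007582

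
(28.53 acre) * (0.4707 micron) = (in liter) 54.35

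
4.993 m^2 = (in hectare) 0.0004993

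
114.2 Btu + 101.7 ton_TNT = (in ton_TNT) 101.7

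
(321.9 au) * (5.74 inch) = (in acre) 1.735e+09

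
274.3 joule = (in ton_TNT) 6.556e-08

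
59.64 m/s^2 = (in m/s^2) 59.64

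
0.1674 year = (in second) 5.279e+06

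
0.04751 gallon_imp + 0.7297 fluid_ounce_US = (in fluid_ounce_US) 8.033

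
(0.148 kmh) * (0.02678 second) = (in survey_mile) 6.841e-07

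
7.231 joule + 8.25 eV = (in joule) 7.231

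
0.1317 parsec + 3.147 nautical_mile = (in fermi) 4.064e+30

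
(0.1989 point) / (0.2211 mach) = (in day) 1.079e-11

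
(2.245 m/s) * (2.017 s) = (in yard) 4.952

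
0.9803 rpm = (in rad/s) 0.1027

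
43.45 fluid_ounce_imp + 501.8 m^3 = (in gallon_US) 1.326e+05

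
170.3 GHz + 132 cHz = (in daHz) 1.703e+10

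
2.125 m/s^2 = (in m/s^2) 2.125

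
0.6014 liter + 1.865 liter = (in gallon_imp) 0.5425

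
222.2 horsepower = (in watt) 1.657e+05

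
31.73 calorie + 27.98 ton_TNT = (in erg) 1.171e+18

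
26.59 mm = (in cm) 2.659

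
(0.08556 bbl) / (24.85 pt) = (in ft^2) 16.7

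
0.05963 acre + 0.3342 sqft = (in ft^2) 2598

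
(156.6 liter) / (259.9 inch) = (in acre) 5.862e-06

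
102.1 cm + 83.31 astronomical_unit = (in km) 1.246e+10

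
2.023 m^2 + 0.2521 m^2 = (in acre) 0.0005622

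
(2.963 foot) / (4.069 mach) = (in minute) 1.086e-05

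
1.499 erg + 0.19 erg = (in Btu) 1.601e-10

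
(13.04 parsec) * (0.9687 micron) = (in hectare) 3.898e+07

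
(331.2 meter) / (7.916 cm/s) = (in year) 0.0001327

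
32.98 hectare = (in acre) 81.5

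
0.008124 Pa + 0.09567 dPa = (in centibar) 1.769e-05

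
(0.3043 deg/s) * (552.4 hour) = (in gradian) 6.724e+05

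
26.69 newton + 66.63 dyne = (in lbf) 6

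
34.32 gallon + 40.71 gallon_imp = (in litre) 315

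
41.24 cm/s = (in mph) 0.9225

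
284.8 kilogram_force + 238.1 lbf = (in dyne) 3.852e+08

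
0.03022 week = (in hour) 5.077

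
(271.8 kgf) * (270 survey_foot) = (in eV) 1.369e+24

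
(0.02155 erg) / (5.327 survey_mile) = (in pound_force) 5.651e-14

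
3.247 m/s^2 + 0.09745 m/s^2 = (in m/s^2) 3.344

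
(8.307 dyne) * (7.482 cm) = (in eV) 3.879e+13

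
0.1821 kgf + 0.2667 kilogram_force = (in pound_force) 0.9894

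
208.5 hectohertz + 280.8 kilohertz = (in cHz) 3.016e+07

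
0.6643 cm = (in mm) 6.643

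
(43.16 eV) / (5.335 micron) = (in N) 1.296e-12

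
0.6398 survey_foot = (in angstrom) 1.95e+09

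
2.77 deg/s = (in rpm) 0.4617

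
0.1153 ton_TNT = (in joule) 4.824e+08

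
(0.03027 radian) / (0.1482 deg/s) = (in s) 11.7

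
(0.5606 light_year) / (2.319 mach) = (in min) 1.119e+11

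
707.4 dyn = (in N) 0.007074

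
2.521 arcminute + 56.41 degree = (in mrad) 985.3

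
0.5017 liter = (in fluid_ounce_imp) 17.66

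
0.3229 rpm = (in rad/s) 0.03381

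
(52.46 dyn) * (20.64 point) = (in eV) 2.384e+13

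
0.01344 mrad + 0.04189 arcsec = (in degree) 0.0007817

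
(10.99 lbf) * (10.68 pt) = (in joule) 0.1842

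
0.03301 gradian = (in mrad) 0.5185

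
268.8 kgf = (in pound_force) 592.6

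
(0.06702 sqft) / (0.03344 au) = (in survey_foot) 4.083e-12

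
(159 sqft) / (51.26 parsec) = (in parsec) 3.027e-34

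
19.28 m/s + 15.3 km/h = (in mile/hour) 52.64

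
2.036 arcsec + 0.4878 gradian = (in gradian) 0.4884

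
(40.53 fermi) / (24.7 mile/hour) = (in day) 4.248e-20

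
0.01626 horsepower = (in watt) 12.13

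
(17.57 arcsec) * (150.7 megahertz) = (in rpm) 1.226e+05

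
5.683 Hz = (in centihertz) 568.3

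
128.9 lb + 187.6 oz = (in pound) 140.6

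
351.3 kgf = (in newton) 3445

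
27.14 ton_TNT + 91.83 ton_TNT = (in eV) 3.107e+30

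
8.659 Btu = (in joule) 9136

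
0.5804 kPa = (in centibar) 0.5804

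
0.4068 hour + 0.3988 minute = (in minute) 24.81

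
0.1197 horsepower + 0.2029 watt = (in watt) 89.46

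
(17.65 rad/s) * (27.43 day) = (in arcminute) 1.438e+11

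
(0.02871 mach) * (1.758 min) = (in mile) 0.6407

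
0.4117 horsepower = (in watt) 307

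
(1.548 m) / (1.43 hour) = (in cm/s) 0.03007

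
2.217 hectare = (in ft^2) 2.386e+05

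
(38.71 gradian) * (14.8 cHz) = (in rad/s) 0.08999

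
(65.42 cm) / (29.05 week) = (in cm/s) 3.724e-06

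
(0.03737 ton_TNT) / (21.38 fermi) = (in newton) 7.313e+21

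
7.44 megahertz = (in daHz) 7.44e+05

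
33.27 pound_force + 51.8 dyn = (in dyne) 1.48e+07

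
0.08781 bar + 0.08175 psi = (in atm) 0.09222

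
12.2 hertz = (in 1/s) 12.2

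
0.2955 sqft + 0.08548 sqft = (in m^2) 0.03539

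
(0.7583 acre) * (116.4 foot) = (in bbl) 6.848e+05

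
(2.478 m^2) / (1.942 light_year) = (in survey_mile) 8.381e-20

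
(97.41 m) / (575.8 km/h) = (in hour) 0.0001692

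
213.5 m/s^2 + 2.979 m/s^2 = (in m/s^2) 216.5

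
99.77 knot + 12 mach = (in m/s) 4137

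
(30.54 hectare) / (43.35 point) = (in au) 0.0001335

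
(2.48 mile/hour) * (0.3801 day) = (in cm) 3.641e+06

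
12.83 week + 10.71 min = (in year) 0.2461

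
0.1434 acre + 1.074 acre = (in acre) 1.217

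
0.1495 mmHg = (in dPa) 199.3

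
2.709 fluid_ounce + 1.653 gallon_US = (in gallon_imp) 1.394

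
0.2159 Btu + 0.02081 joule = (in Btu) 0.2159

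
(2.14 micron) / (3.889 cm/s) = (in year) 1.745e-12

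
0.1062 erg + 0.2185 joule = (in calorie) 0.05222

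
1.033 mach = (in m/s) 351.7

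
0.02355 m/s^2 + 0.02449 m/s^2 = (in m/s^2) 0.04804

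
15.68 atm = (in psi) 230.4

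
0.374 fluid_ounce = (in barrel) 6.957e-05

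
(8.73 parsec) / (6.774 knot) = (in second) 7.73e+16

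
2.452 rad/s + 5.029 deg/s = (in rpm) 24.25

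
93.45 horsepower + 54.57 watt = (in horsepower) 93.52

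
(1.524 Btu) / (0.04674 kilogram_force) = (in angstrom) 3.508e+13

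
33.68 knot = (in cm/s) 1733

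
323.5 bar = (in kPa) 3.235e+04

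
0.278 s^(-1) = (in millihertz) 278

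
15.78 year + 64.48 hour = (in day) 5762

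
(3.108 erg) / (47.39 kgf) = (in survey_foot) 2.194e-09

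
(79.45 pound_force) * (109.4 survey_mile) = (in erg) 6.222e+14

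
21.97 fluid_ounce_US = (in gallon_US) 0.1716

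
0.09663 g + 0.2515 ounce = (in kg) 0.007227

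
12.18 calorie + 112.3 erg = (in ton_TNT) 1.218e-08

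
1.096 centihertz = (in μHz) 1.096e+04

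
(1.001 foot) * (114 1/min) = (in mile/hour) 1.297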